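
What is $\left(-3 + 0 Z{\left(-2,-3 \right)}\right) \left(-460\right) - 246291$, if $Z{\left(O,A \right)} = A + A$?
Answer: $-244911$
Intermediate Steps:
$Z{\left(O,A \right)} = 2 A$
$\left(-3 + 0 Z{\left(-2,-3 \right)}\right) \left(-460\right) - 246291 = \left(-3 + 0 \cdot 2 \left(-3\right)\right) \left(-460\right) - 246291 = \left(-3 + 0 \left(-6\right)\right) \left(-460\right) - 246291 = \left(-3 + 0\right) \left(-460\right) - 246291 = \left(-3\right) \left(-460\right) - 246291 = 1380 - 246291 = -244911$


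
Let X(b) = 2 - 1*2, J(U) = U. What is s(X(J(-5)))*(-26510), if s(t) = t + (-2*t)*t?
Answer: 0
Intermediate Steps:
X(b) = 0 (X(b) = 2 - 2 = 0)
s(t) = t - 2*t**2
s(X(J(-5)))*(-26510) = (0*(1 - 2*0))*(-26510) = (0*(1 + 0))*(-26510) = (0*1)*(-26510) = 0*(-26510) = 0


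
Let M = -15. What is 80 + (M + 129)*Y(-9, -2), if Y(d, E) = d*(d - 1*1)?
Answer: 10340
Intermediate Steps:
Y(d, E) = d*(-1 + d) (Y(d, E) = d*(d - 1) = d*(-1 + d))
80 + (M + 129)*Y(-9, -2) = 80 + (-15 + 129)*(-9*(-1 - 9)) = 80 + 114*(-9*(-10)) = 80 + 114*90 = 80 + 10260 = 10340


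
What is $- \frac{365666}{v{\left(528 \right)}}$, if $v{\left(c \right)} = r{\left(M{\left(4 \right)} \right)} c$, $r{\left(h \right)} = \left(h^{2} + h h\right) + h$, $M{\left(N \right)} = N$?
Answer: $- \frac{182833}{9504} \approx -19.237$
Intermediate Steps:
$r{\left(h \right)} = h + 2 h^{2}$ ($r{\left(h \right)} = \left(h^{2} + h^{2}\right) + h = 2 h^{2} + h = h + 2 h^{2}$)
$v{\left(c \right)} = 36 c$ ($v{\left(c \right)} = 4 \left(1 + 2 \cdot 4\right) c = 4 \left(1 + 8\right) c = 4 \cdot 9 c = 36 c$)
$- \frac{365666}{v{\left(528 \right)}} = - \frac{365666}{36 \cdot 528} = - \frac{365666}{19008} = \left(-365666\right) \frac{1}{19008} = - \frac{182833}{9504}$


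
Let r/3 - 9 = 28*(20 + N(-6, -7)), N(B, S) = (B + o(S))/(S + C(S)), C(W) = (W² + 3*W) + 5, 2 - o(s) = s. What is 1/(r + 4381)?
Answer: 13/79270 ≈ 0.00016400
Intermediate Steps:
o(s) = 2 - s
C(W) = 5 + W² + 3*W
N(B, S) = (2 + B - S)/(5 + S² + 4*S) (N(B, S) = (B + (2 - S))/(S + (5 + S² + 3*S)) = (2 + B - S)/(5 + S² + 4*S))
r = 22317/13 (r = 27 + 3*(28*(20 + (2 - 6 - 1*(-7))/(5 + (-7)² + 4*(-7)))) = 27 + 3*(28*(20 + (2 - 6 + 7)/(5 + 49 - 28))) = 27 + 3*(28*(20 + 3/26)) = 27 + 3*(28*(523/26)) = 27 + 3*(7322/13) = 27 + 21966/13 = 22317/13 ≈ 1716.7)
1/(r + 4381) = 1/(22317/13 + 4381) = 1/(79270/13) = 13/79270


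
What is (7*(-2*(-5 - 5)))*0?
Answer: 0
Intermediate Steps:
(7*(-2*(-5 - 5)))*0 = (7*(-2*(-10)))*0 = (7*20)*0 = 140*0 = 0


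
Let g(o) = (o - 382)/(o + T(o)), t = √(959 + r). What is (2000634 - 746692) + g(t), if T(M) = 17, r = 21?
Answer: 866481396/691 - 5586*√5/691 ≈ 1.2539e+6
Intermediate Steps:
t = 14*√5 (t = √(959 + 21) = √980 = 14*√5 ≈ 31.305)
g(o) = (-382 + o)/(17 + o) (g(o) = (o - 382)/(o + 17) = (-382 + o)/(17 + o))
(2000634 - 746692) + g(t) = (2000634 - 746692) + (-382 + 14*√5)/(17 + 14*√5) = 1253942 + (-382 + 14*√5)/(17 + 14*√5)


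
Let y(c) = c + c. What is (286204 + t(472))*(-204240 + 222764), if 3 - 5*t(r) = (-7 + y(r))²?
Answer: 10244772296/5 ≈ 2.0490e+9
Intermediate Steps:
y(c) = 2*c
t(r) = ⅗ - (-7 + 2*r)²/5
(286204 + t(472))*(-204240 + 222764) = (286204 + (⅗ - (-7 + 2*472)²/5))*(-204240 + 222764) = (286204 + (⅗ - (-7 + 944)²/5))*18524 = (286204 + (⅗ - ⅕*937²))*18524 = (286204 + (⅗ - ⅕*877969))*18524 = (286204 + (⅗ - 877969/5))*18524 = (286204 - 877966/5)*18524 = (553054/5)*18524 = 10244772296/5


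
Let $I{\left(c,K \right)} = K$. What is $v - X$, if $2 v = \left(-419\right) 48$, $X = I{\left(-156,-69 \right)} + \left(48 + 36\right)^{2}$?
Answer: $-17043$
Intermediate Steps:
$X = 6987$ ($X = -69 + \left(48 + 36\right)^{2} = -69 + 84^{2} = -69 + 7056 = 6987$)
$v = -10056$ ($v = \frac{\left(-419\right) 48}{2} = \frac{1}{2} \left(-20112\right) = -10056$)
$v - X = -10056 - 6987 = -17043$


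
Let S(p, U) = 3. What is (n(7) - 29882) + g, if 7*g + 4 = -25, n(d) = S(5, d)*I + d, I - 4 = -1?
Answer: -209091/7 ≈ -29870.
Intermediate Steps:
I = 3 (I = 4 - 1 = 3)
n(d) = 9 + d (n(d) = 3*3 + d = 9 + d)
g = -29/7 (g = -4/7 + (⅐)*(-25) = -4/7 - 25/7 = -29/7 ≈ -4.1429)
(n(7) - 29882) + g = ((9 + 7) - 29882) - 29/7 = (16 - 29882) - 29/7 = -29866 - 29/7 = -209091/7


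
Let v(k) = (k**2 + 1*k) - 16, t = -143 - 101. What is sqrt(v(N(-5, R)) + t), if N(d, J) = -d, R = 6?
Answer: I*sqrt(230) ≈ 15.166*I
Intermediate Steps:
t = -244
v(k) = -16 + k + k**2 (v(k) = (k**2 + k) - 16 = (k + k**2) - 16 = -16 + k + k**2)
sqrt(v(N(-5, R)) + t) = sqrt((-16 - 1*(-5) + (-1*(-5))**2) - 244) = sqrt((-16 + 5 + 5**2) - 244) = sqrt((-16 + 5 + 25) - 244) = sqrt(14 - 244) = sqrt(-230) = I*sqrt(230)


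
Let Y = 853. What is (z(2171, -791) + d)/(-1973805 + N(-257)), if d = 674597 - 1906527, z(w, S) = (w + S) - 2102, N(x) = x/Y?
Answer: 525726078/841827961 ≈ 0.62451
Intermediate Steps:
N(x) = x/853
z(w, S) = -2102 + S + w (z(w, S) = (S + w) - 2102 = -2102 + S + w)
d = -1231930
(z(2171, -791) + d)/(-1973805 + N(-257)) = ((-2102 - 791 + 2171) - 1231930)/(-1973805 + (1/853)*(-257)) = (-722 - 1231930)/(-1973805 - 257/853) = -1232652/(-1683655922/853) = -1232652*(-853/1683655922) = 525726078/841827961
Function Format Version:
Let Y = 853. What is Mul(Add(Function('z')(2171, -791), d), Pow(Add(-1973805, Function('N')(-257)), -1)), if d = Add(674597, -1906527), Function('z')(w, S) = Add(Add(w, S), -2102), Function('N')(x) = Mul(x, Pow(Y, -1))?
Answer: Rational(525726078, 841827961) ≈ 0.62451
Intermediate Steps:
Function('N')(x) = Mul(Rational(1, 853), x) (Function('N')(x) = Mul(x, Pow(853, -1)) = Mul(x, Rational(1, 853)) = Mul(Rational(1, 853), x))
Function('z')(w, S) = Add(-2102, S, w) (Function('z')(w, S) = Add(Add(S, w), -2102) = Add(-2102, S, w))
d = -1231930
Mul(Add(Function('z')(2171, -791), d), Pow(Add(-1973805, Function('N')(-257)), -1)) = Mul(Add(Add(-2102, -791, 2171), -1231930), Pow(Add(-1973805, Mul(Rational(1, 853), -257)), -1)) = Mul(Add(-722, -1231930), Pow(Add(-1973805, Rational(-257, 853)), -1)) = Mul(-1232652, Pow(Rational(-1683655922, 853), -1)) = Mul(-1232652, Rational(-853, 1683655922)) = Rational(525726078, 841827961)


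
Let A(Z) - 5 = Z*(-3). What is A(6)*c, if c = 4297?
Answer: -55861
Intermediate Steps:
A(Z) = 5 - 3*Z (A(Z) = 5 + Z*(-3) = 5 - 3*Z)
A(6)*c = (5 - 3*6)*4297 = (5 - 18)*4297 = -13*4297 = -55861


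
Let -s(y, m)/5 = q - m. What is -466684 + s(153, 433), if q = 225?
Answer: -465644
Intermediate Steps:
s(y, m) = -1125 + 5*m (s(y, m) = -5*(225 - m) = -1125 + 5*m)
-466684 + s(153, 433) = -466684 + (-1125 + 5*433) = -466684 + (-1125 + 2165) = -466684 + 1040 = -465644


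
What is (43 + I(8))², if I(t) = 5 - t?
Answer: 1600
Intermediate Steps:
(43 + I(8))² = (43 + (5 - 1*8))² = (43 + (5 - 8))² = (43 - 3)² = 40² = 1600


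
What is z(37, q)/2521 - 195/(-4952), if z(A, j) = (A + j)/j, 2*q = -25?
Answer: 12047227/312099800 ≈ 0.038601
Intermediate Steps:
q = -25/2 (q = (½)*(-25) = -25/2 ≈ -12.500)
z(A, j) = (A + j)/j
z(37, q)/2521 - 195/(-4952) = ((37 - 25/2)/(-25/2))/2521 - 195/(-4952) = -2/25*49/2*(1/2521) - 195*(-1/4952) = -49/25*1/2521 + 195/4952 = -49/63025 + 195/4952 = 12047227/312099800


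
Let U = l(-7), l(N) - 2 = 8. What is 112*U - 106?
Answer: 1014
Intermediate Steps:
l(N) = 10 (l(N) = 2 + 8 = 10)
U = 10
112*U - 106 = 112*10 - 106 = 1120 - 106 = 1014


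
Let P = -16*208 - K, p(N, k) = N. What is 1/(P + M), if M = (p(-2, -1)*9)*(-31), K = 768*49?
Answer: -1/40402 ≈ -2.4751e-5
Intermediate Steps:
K = 37632
M = 558 (M = -2*9*(-31) = -18*(-31) = 558)
P = -40960 (P = -16*208 - 1*37632 = -3328 - 37632 = -40960)
1/(P + M) = 1/(-40960 + 558) = 1/(-40402) = -1/40402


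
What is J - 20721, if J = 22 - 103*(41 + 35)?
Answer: -28527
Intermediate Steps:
J = -7806 (J = 22 - 103*76 = 22 - 7828 = -7806)
J - 20721 = -7806 - 20721 = -28527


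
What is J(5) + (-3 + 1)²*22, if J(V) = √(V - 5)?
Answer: 88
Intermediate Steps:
J(V) = √(-5 + V)
J(5) + (-3 + 1)²*22 = √(-5 + 5) + (-3 + 1)²*22 = √0 + (-2)²*22 = 0 + 4*22 = 0 + 88 = 88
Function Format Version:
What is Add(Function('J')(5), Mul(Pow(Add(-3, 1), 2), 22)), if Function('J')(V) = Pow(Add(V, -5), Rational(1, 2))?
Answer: 88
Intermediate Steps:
Function('J')(V) = Pow(Add(-5, V), Rational(1, 2))
Add(Function('J')(5), Mul(Pow(Add(-3, 1), 2), 22)) = Add(Pow(Add(-5, 5), Rational(1, 2)), Mul(Pow(Add(-3, 1), 2), 22)) = Add(Pow(0, Rational(1, 2)), Mul(Pow(-2, 2), 22)) = Add(0, Mul(4, 22)) = Add(0, 88) = 88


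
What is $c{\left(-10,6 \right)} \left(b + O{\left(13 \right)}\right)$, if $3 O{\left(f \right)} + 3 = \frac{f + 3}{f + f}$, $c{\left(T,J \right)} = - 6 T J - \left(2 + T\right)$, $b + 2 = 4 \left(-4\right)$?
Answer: $- \frac{269744}{39} \approx -6916.5$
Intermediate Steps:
$b = -18$ ($b = -2 + 4 \left(-4\right) = -2 - 16 = -18$)
$c{\left(T,J \right)} = -2 - T - 6 J T$ ($c{\left(T,J \right)} = - 6 J T - \left(2 + T\right) = -2 - T - 6 J T$)
$O{\left(f \right)} = -1 + \frac{3 + f}{6 f}$ ($O{\left(f \right)} = -1 + \frac{\left(f + 3\right) \frac{1}{f + f}}{3} = -1 + \frac{\left(3 + f\right) \frac{1}{2 f}}{3} = -1 + \frac{\frac{1}{2} \frac{1}{f} \left(3 + f\right)}{3} = -1 + \frac{3 + f}{6 f}$)
$c{\left(-10,6 \right)} \left(b + O{\left(13 \right)}\right) = \left(-2 - -10 - 36 \left(-10\right)\right) \left(-18 + \frac{3 - 65}{6 \cdot 13}\right) = \left(-2 + 10 + 360\right) \left(-18 + \frac{1}{6} \cdot \frac{1}{13} \left(3 - 65\right)\right) = 368 \left(-18 + \frac{1}{6} \cdot \frac{1}{13} \left(-62\right)\right) = 368 \left(-18 - \frac{31}{39}\right) = 368 \left(- \frac{733}{39}\right) = - \frac{269744}{39}$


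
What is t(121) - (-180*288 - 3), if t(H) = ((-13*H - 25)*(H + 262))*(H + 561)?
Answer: -417355345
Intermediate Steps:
t(H) = (-25 - 13*H)*(262 + H)*(561 + H) (t(H) = ((-25 - 13*H)*(262 + H))*(561 + H) = (-25 - 13*H)*(262 + H)*(561 + H))
t(121) - (-180*288 - 3) = (-3674550 - 1931341*121 - 10724*121² - 13*121³) - (-180*288 - 3) = (-3674550 - 233692261 - 10724*14641 - 13*1771561) - (-51840 - 3) = (-3674550 - 233692261 - 157010084 - 23030293) - 1*(-51843) = -417407188 + 51843 = -417355345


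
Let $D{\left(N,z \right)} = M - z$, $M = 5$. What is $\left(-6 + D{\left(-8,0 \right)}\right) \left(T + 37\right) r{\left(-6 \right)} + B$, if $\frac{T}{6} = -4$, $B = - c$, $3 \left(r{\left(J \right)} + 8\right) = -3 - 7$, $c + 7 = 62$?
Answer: $\frac{277}{3} \approx 92.333$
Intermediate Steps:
$c = 55$ ($c = -7 + 62 = 55$)
$D{\left(N,z \right)} = 5 - z$
$r{\left(J \right)} = - \frac{34}{3}$ ($r{\left(J \right)} = -8 + \frac{-3 - 7}{3} = -8 + \frac{1}{3} \left(-10\right) = -8 - \frac{10}{3} = - \frac{34}{3}$)
$B = -55$ ($B = \left(-1\right) 55 = -55$)
$T = -24$ ($T = 6 \left(-4\right) = -24$)
$\left(-6 + D{\left(-8,0 \right)}\right) \left(T + 37\right) r{\left(-6 \right)} + B = \left(-6 + \left(5 - 0\right)\right) \left(-24 + 37\right) \left(- \frac{34}{3}\right) - 55 = \left(-6 + \left(5 + 0\right)\right) 13 \left(- \frac{34}{3}\right) - 55 = \left(-6 + 5\right) 13 \left(- \frac{34}{3}\right) - 55 = \left(-1\right) 13 \left(- \frac{34}{3}\right) - 55 = \left(-13\right) \left(- \frac{34}{3}\right) - 55 = \frac{442}{3} - 55 = \frac{277}{3}$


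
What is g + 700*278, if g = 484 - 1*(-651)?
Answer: 195735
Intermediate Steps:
g = 1135 (g = 484 + 651 = 1135)
g + 700*278 = 1135 + 700*278 = 1135 + 194600 = 195735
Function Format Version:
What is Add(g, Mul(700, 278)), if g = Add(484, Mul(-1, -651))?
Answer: 195735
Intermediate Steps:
g = 1135 (g = Add(484, 651) = 1135)
Add(g, Mul(700, 278)) = Add(1135, Mul(700, 278)) = Add(1135, 194600) = 195735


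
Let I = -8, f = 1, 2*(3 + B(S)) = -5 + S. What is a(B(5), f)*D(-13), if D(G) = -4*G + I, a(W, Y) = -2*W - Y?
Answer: 220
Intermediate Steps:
B(S) = -11/2 + S/2 (B(S) = -3 + (-5 + S)/2 = -3 + (-5/2 + S/2) = -11/2 + S/2)
a(W, Y) = -Y - 2*W
D(G) = -8 - 4*G (D(G) = -4*G - 8 = -8 - 4*G)
a(B(5), f)*D(-13) = (-1*1 - 2*(-11/2 + (½)*5))*(-8 - 4*(-13)) = (-1 - 2*(-11/2 + 5/2))*(-8 + 52) = (-1 - 2*(-3))*44 = (-1 + 6)*44 = 5*44 = 220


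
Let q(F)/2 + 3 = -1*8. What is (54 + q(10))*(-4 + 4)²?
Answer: 0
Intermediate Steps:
q(F) = -22 (q(F) = -6 + 2*(-1*8) = -6 + 2*(-8) = -6 - 16 = -22)
(54 + q(10))*(-4 + 4)² = (54 - 22)*(-4 + 4)² = 32*0² = 32*0 = 0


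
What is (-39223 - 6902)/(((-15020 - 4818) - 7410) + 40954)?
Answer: -46125/13706 ≈ -3.3653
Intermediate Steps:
(-39223 - 6902)/(((-15020 - 4818) - 7410) + 40954) = -46125/((-19838 - 7410) + 40954) = -46125/(-27248 + 40954) = -46125/13706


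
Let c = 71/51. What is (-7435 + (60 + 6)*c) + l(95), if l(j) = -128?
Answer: -127009/17 ≈ -7471.1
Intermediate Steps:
c = 71/51 (c = 71*(1/51) = 71/51 ≈ 1.3922)
(-7435 + (60 + 6)*c) + l(95) = (-7435 + (60 + 6)*(71/51)) - 128 = (-7435 + 66*(71/51)) - 128 = (-7435 + 1562/17) - 128 = -124833/17 - 128 = -127009/17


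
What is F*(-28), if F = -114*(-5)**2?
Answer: 79800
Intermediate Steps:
F = -2850 (F = -114*25 = -2850)
F*(-28) = -2850*(-28) = 79800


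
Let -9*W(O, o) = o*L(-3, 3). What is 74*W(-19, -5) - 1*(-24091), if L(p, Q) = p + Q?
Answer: 24091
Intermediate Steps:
L(p, Q) = Q + p
W(O, o) = 0 (W(O, o) = -o*(3 - 3)/9 = -o*0/9 = -1/9*0 = 0)
74*W(-19, -5) - 1*(-24091) = 74*0 - 1*(-24091) = 0 + 24091 = 24091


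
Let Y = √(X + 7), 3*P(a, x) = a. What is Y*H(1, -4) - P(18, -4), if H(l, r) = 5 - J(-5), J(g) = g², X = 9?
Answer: -86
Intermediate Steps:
P(a, x) = a/3
Y = 4 (Y = √(9 + 7) = √16 = 4)
H(l, r) = -20 (H(l, r) = 5 - 1*(-5)² = 5 - 1*25 = 5 - 25 = -20)
Y*H(1, -4) - P(18, -4) = 4*(-20) - 18/3 = -80 - 1*6 = -80 - 6 = -86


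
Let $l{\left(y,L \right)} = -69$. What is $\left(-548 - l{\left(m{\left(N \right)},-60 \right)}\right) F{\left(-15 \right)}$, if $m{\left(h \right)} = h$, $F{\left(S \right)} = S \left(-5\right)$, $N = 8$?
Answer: $-35925$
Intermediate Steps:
$F{\left(S \right)} = - 5 S$
$\left(-548 - l{\left(m{\left(N \right)},-60 \right)}\right) F{\left(-15 \right)} = \left(-548 - -69\right) \left(\left(-5\right) \left(-15\right)\right) = \left(-548 + 69\right) 75 = \left(-479\right) 75 = -35925$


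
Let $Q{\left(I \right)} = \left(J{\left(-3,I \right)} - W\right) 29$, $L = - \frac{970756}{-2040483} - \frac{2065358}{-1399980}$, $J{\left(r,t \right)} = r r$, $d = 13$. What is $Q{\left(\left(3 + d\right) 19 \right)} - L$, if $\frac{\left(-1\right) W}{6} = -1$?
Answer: $\frac{13497439560377}{158701966130} \approx 85.049$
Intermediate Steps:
$W = 6$ ($W = \left(-6\right) \left(-1\right) = 6$)
$J{\left(r,t \right)} = r^{2}$
$L = \frac{309631492933}{158701966130}$ ($L = \left(-970756\right) \left(- \frac{1}{2040483}\right) - - \frac{1032679}{699990} = \frac{970756}{2040483} + \frac{1032679}{699990} = \frac{309631492933}{158701966130} \approx 1.951$)
$Q{\left(I \right)} = 87$ ($Q{\left(I \right)} = \left(\left(-3\right)^{2} - 6\right) 29 = \left(9 - 6\right) 29 = 3 \cdot 29 = 87$)
$Q{\left(\left(3 + d\right) 19 \right)} - L = 87 - \frac{309631492933}{158701966130} = \frac{13497439560377}{158701966130}$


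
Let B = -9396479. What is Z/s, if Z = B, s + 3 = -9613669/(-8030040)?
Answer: 75454102229160/14476451 ≈ 5.2122e+6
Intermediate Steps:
s = -14476451/8030040 (s = -3 - 9613669/(-8030040) = -3 - 9613669*(-1/8030040) = -3 + 9613669/8030040 = -14476451/8030040 ≈ -1.8028)
Z = -9396479
Z/s = -9396479/(-14476451/8030040) = -9396479*(-8030040/14476451) = 75454102229160/14476451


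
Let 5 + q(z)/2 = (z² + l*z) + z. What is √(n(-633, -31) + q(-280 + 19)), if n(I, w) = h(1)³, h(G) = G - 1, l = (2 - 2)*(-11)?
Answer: √135710 ≈ 368.39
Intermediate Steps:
l = 0 (l = 0*(-11) = 0)
h(G) = -1 + G
q(z) = -10 + 2*z + 2*z² (q(z) = -10 + 2*((z² + 0*z) + z) = -10 + 2*((z² + 0) + z) = -10 + 2*(z² + z) = -10 + 2*(z + z²) = -10 + (2*z + 2*z²) = -10 + 2*z + 2*z²)
n(I, w) = 0 (n(I, w) = (-1 + 1)³ = 0³ = 0)
√(n(-633, -31) + q(-280 + 19)) = √(0 + (-10 + 2*(-280 + 19) + 2*(-280 + 19)²)) = √(0 + (-10 + 2*(-261) + 2*(-261)²)) = √(0 + (-10 - 522 + 2*68121)) = √(0 + (-10 - 522 + 136242)) = √(0 + 135710) = √135710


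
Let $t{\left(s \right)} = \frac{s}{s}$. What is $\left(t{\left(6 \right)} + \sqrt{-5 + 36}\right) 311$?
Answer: $311 + 311 \sqrt{31} \approx 2042.6$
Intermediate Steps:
$t{\left(s \right)} = 1$
$\left(t{\left(6 \right)} + \sqrt{-5 + 36}\right) 311 = \left(1 + \sqrt{-5 + 36}\right) 311 = \left(1 + \sqrt{31}\right) 311 = 311 + 311 \sqrt{31}$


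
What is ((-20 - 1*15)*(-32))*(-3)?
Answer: -3360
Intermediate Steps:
((-20 - 1*15)*(-32))*(-3) = ((-20 - 15)*(-32))*(-3) = -35*(-32)*(-3) = 1120*(-3) = -3360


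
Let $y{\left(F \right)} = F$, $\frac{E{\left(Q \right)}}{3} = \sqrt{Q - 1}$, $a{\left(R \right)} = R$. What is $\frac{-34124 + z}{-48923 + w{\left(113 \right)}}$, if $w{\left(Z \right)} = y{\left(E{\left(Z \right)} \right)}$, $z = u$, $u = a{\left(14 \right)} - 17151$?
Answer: $\frac{358263129}{341922703} + \frac{87876 \sqrt{7}}{341922703} \approx 1.0485$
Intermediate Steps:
$E{\left(Q \right)} = 3 \sqrt{-1 + Q}$ ($E{\left(Q \right)} = 3 \sqrt{Q - 1} = 3 \sqrt{-1 + Q}$)
$u = -17137$ ($u = 14 - 17151 = -17137$)
$z = -17137$
$w{\left(Z \right)} = 3 \sqrt{-1 + Z}$
$\frac{-34124 + z}{-48923 + w{\left(113 \right)}} = \frac{-34124 - 17137}{-48923 + 3 \sqrt{-1 + 113}} = - \frac{51261}{-48923 + 3 \sqrt{112}} = - \frac{51261}{-48923 + 3 \cdot 4 \sqrt{7}} = - \frac{51261}{-48923 + 12 \sqrt{7}}$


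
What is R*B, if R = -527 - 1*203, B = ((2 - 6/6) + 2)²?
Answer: -6570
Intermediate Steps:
B = 9 (B = ((2 - 6/6) + 2)² = ((2 - 1*1) + 2)² = ((2 - 1) + 2)² = (1 + 2)² = 3² = 9)
R = -730 (R = -527 - 203 = -730)
R*B = -730*9 = -6570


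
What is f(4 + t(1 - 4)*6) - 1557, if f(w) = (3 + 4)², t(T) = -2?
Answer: -1508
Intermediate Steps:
f(w) = 49 (f(w) = 7² = 49)
f(4 + t(1 - 4)*6) - 1557 = 49 - 1557 = -1508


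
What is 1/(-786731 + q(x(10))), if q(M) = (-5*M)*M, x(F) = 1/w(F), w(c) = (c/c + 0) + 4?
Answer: -5/3933656 ≈ -1.2711e-6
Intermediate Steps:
w(c) = 5 (w(c) = (1 + 0) + 4 = 1 + 4 = 5)
x(F) = ⅕ (x(F) = 1/5 = ⅕)
q(M) = -5*M²
1/(-786731 + q(x(10))) = 1/(-786731 - 5*(⅕)²) = 1/(-786731 - 5*1/25) = 1/(-786731 - ⅕) = 1/(-3933656/5) = -5/3933656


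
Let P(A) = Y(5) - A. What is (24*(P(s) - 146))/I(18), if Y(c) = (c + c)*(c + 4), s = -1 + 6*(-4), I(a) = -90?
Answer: 124/15 ≈ 8.2667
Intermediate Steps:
s = -25 (s = -1 - 24 = -25)
Y(c) = 2*c*(4 + c) (Y(c) = (2*c)*(4 + c) = 2*c*(4 + c))
P(A) = 90 - A (P(A) = 2*5*(4 + 5) - A = 2*5*9 - A = 90 - A)
(24*(P(s) - 146))/I(18) = (24*((90 - 1*(-25)) - 146))/(-90) = (24*((90 + 25) - 146))*(-1/90) = (24*(115 - 146))*(-1/90) = (24*(-31))*(-1/90) = -744*(-1/90) = 124/15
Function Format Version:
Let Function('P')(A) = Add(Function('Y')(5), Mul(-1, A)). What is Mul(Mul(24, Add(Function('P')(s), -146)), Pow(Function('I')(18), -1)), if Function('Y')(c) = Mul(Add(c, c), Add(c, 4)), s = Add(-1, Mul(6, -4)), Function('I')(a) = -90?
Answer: Rational(124, 15) ≈ 8.2667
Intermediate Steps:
s = -25 (s = Add(-1, -24) = -25)
Function('Y')(c) = Mul(2, c, Add(4, c)) (Function('Y')(c) = Mul(Mul(2, c), Add(4, c)) = Mul(2, c, Add(4, c)))
Function('P')(A) = Add(90, Mul(-1, A)) (Function('P')(A) = Add(Mul(2, 5, Add(4, 5)), Mul(-1, A)) = Add(Mul(2, 5, 9), Mul(-1, A)) = Add(90, Mul(-1, A)))
Mul(Mul(24, Add(Function('P')(s), -146)), Pow(Function('I')(18), -1)) = Mul(Mul(24, Add(Add(90, Mul(-1, -25)), -146)), Pow(-90, -1)) = Mul(Mul(24, Add(Add(90, 25), -146)), Rational(-1, 90)) = Mul(Mul(24, Add(115, -146)), Rational(-1, 90)) = Mul(Mul(24, -31), Rational(-1, 90)) = Mul(-744, Rational(-1, 90)) = Rational(124, 15)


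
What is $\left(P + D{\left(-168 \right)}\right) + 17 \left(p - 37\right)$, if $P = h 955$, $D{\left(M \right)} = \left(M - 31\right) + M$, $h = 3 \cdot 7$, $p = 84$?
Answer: $20487$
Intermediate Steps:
$h = 21$
$D{\left(M \right)} = -31 + 2 M$ ($D{\left(M \right)} = \left(-31 + M\right) + M = -31 + 2 M$)
$P = 20055$ ($P = 21 \cdot 955 = 20055$)
$\left(P + D{\left(-168 \right)}\right) + 17 \left(p - 37\right) = \left(20055 + \left(-31 + 2 \left(-168\right)\right)\right) + 17 \left(84 - 37\right) = \left(20055 - 367\right) + 17 \cdot 47 = \left(20055 - 367\right) + 799 = 19688 + 799 = 20487$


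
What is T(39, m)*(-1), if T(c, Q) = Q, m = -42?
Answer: 42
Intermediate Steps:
T(39, m)*(-1) = -42*(-1) = 42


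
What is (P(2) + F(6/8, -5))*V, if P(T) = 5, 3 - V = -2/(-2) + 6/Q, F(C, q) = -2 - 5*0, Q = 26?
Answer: 69/13 ≈ 5.3077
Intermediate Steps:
F(C, q) = -2 (F(C, q) = -2 + 0 = -2)
V = 23/13 (V = 3 - (-2/(-2) + 6/26) = 3 - (-2*(-½) + 6*(1/26)) = 3 - (1 + 3/13) = 3 - 1*16/13 = 3 - 16/13 = 23/13 ≈ 1.7692)
(P(2) + F(6/8, -5))*V = (5 - 2)*(23/13) = 3*(23/13) = 69/13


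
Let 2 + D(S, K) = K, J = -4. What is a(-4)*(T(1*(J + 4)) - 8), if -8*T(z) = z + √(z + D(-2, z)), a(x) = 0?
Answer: 0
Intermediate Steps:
D(S, K) = -2 + K
T(z) = -z/8 - √(-2 + 2*z)/8 (T(z) = -(z + √(z + (-2 + z)))/8 = -(z + √(-2 + 2*z))/8 = -z/8 - √(-2 + 2*z)/8)
a(-4)*(T(1*(J + 4)) - 8) = 0*((-(-4 + 4)/8 - √(-2 + 2*(1*(-4 + 4)))/8) - 8) = 0*((-0/8 - √(-2 + 2*(1*0))/8) - 8) = 0*((-⅛*0 - √(-2 + 2*0)/8) - 8) = 0*((0 - √(-2 + 0)/8) - 8) = 0*((0 - I*√2/8) - 8) = 0*(-I*√2/8 - 8) = 0*(-8 - I*√2/8) = 0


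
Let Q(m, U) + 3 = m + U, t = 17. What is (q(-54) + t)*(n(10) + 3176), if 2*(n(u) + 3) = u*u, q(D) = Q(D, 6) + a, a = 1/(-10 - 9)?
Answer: -2085281/19 ≈ -1.0975e+5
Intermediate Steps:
a = -1/19 (a = 1/(-19) = -1/19 ≈ -0.052632)
Q(m, U) = -3 + U + m (Q(m, U) = -3 + (m + U) = -3 + (U + m) = -3 + U + m)
q(D) = 56/19 + D (q(D) = (-3 + 6 + D) - 1/19 = (3 + D) - 1/19 = 56/19 + D)
n(u) = -3 + u²/2 (n(u) = -3 + (u*u)/2 = -3 + u²/2)
(q(-54) + t)*(n(10) + 3176) = ((56/19 - 54) + 17)*((-3 + (½)*10²) + 3176) = (-970/19 + 17)*((-3 + (½)*100) + 3176) = -647*((-3 + 50) + 3176)/19 = -647*(47 + 3176)/19 = -647/19*3223 = -2085281/19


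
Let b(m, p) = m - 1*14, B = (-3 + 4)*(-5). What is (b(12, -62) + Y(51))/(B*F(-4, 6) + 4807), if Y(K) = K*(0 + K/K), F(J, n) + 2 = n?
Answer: 49/4787 ≈ 0.010236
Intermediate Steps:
F(J, n) = -2 + n
B = -5 (B = 1*(-5) = -5)
Y(K) = K (Y(K) = K*(0 + 1) = K*1 = K)
b(m, p) = -14 + m (b(m, p) = m - 14 = -14 + m)
(b(12, -62) + Y(51))/(B*F(-4, 6) + 4807) = ((-14 + 12) + 51)/(-5*(-2 + 6) + 4807) = (-2 + 51)/(-5*4 + 4807) = 49/(-20 + 4807) = 49/4787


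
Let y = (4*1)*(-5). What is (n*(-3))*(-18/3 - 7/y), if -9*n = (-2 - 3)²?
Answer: -565/12 ≈ -47.083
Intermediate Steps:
y = -20 (y = 4*(-5) = -20)
n = -25/9 (n = -(-2 - 3)²/9 = -⅑*(-5)² = -⅑*25 = -25/9 ≈ -2.7778)
(n*(-3))*(-18/3 - 7/y) = (-25/9*(-3))*(-18/3 - 7/(-20)) = 25*(-18*⅓ - 7*(-1/20))/3 = 25*(-6 + 7/20)/3 = (25/3)*(-113/20) = -565/12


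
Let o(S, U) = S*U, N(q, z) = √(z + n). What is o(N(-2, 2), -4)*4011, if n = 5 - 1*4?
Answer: -16044*√3 ≈ -27789.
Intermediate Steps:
n = 1 (n = 5 - 4 = 1)
N(q, z) = √(1 + z) (N(q, z) = √(z + 1) = √(1 + z))
o(N(-2, 2), -4)*4011 = (√(1 + 2)*(-4))*4011 = (√3*(-4))*4011 = -4*√3*4011 = -16044*√3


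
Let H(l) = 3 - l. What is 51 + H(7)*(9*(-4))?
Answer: 195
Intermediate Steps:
51 + H(7)*(9*(-4)) = 51 + (3 - 1*7)*(9*(-4)) = 51 + (3 - 7)*(-36) = 51 - 4*(-36) = 51 + 144 = 195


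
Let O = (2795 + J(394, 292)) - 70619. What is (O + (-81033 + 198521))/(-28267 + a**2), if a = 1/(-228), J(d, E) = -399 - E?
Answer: -2545812432/1469431727 ≈ -1.7325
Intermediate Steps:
a = -1/228 ≈ -0.0043860
O = -68515 (O = (2795 + (-399 - 1*292)) - 70619 = (2795 + (-399 - 292)) - 70619 = (2795 - 691) - 70619 = 2104 - 70619 = -68515)
(O + (-81033 + 198521))/(-28267 + a**2) = (-68515 + (-81033 + 198521))/(-28267 + (-1/228)**2) = (-68515 + 117488)/(-28267 + 1/51984) = 48973/(-1469431727/51984) = 48973*(-51984/1469431727) = -2545812432/1469431727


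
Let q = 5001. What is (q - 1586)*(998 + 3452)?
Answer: 15196750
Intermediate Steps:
(q - 1586)*(998 + 3452) = (5001 - 1586)*(998 + 3452) = 3415*4450 = 15196750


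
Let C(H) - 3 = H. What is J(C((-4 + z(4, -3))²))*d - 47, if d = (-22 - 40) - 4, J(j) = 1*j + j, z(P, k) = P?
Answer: -443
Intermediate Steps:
C(H) = 3 + H
J(j) = 2*j (J(j) = j + j = 2*j)
d = -66 (d = -62 - 4 = -66)
J(C((-4 + z(4, -3))²))*d - 47 = (2*(3 + (-4 + 4)²))*(-66) - 47 = (2*(3 + 0²))*(-66) - 47 = (2*(3 + 0))*(-66) - 47 = (2*3)*(-66) - 47 = 6*(-66) - 47 = -396 - 47 = -443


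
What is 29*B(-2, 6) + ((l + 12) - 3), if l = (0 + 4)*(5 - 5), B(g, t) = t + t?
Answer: 357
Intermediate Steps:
B(g, t) = 2*t
l = 0 (l = 4*0 = 0)
29*B(-2, 6) + ((l + 12) - 3) = 29*(2*6) + ((0 + 12) - 3) = 29*12 + (12 - 3) = 348 + 9 = 357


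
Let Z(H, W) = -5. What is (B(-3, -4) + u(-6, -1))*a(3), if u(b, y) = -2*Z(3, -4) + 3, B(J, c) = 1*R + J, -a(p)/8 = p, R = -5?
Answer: -120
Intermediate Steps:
a(p) = -8*p
B(J, c) = -5 + J (B(J, c) = 1*(-5) + J = -5 + J)
u(b, y) = 13 (u(b, y) = -2*(-5) + 3 = 10 + 3 = 13)
(B(-3, -4) + u(-6, -1))*a(3) = ((-5 - 3) + 13)*(-8*3) = (-8 + 13)*(-24) = 5*(-24) = -120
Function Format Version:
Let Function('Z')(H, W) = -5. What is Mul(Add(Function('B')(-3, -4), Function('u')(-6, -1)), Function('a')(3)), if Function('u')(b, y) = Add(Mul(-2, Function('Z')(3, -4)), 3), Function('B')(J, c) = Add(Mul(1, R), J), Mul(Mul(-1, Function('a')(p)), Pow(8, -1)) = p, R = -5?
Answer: -120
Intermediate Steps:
Function('a')(p) = Mul(-8, p)
Function('B')(J, c) = Add(-5, J) (Function('B')(J, c) = Add(Mul(1, -5), J) = Add(-5, J))
Function('u')(b, y) = 13 (Function('u')(b, y) = Add(Mul(-2, -5), 3) = Add(10, 3) = 13)
Mul(Add(Function('B')(-3, -4), Function('u')(-6, -1)), Function('a')(3)) = Mul(Add(Add(-5, -3), 13), Mul(-8, 3)) = Mul(Add(-8, 13), -24) = Mul(5, -24) = -120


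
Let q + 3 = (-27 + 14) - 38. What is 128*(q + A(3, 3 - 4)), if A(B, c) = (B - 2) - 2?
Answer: -7040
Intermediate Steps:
A(B, c) = -4 + B (A(B, c) = (-2 + B) - 2 = -4 + B)
q = -54 (q = -3 + ((-27 + 14) - 38) = -3 + (-13 - 38) = -3 - 51 = -54)
128*(q + A(3, 3 - 4)) = 128*(-54 + (-4 + 3)) = 128*(-54 - 1) = 128*(-55) = -7040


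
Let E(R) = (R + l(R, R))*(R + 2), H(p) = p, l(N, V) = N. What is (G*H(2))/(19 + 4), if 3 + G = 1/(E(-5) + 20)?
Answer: -149/575 ≈ -0.25913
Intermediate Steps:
E(R) = 2*R*(2 + R) (E(R) = (R + R)*(R + 2) = (2*R)*(2 + R) = 2*R*(2 + R))
G = -149/50 (G = -3 + 1/(2*(-5)*(2 - 5) + 20) = -3 + 1/(2*(-5)*(-3) + 20) = -3 + 1/(30 + 20) = -3 + 1/50 = -149/50 ≈ -2.9800)
(G*H(2))/(19 + 4) = (-149/50*2)/(19 + 4) = -149/25/23 = -149/25*1/23 = -149/575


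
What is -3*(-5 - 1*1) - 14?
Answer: 4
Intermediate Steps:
-3*(-5 - 1*1) - 14 = -3*(-5 - 1) - 14 = -3*(-6) - 14 = 18 - 14 = 4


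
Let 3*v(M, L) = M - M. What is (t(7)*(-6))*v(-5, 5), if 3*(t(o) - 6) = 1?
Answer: 0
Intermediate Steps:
v(M, L) = 0 (v(M, L) = (M - M)/3 = (⅓)*0 = 0)
t(o) = 19/3 (t(o) = 6 + (⅓)*1 = 6 + ⅓ = 19/3)
(t(7)*(-6))*v(-5, 5) = ((19/3)*(-6))*0 = -38*0 = 0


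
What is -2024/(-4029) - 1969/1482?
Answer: -1644511/1990326 ≈ -0.82625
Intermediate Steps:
-2024/(-4029) - 1969/1482 = -2024*(-1/4029) - 1969*1/1482 = 2024/4029 - 1969/1482 = -1644511/1990326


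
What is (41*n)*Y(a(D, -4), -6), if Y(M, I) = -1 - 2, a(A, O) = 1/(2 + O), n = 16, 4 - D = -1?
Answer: -1968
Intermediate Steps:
D = 5 (D = 4 - 1*(-1) = 4 + 1 = 5)
Y(M, I) = -3
(41*n)*Y(a(D, -4), -6) = (41*16)*(-3) = 656*(-3) = -1968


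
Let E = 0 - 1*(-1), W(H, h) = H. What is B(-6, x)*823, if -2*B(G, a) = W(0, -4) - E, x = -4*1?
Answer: 823/2 ≈ 411.50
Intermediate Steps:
E = 1 (E = 0 + 1 = 1)
x = -4
B(G, a) = 1/2 (B(G, a) = -(0 - 1*1)/2 = -(0 - 1)/2 = -1/2*(-1) = 1/2)
B(-6, x)*823 = (1/2)*823 = 823/2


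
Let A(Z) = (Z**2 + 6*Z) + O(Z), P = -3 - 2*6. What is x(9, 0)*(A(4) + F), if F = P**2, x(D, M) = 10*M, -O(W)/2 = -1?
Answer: 0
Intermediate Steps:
O(W) = 2 (O(W) = -2*(-1) = 2)
P = -15 (P = -3 - 12 = -15)
A(Z) = 2 + Z**2 + 6*Z (A(Z) = (Z**2 + 6*Z) + 2 = 2 + Z**2 + 6*Z)
F = 225 (F = (-15)**2 = 225)
x(9, 0)*(A(4) + F) = (10*0)*((2 + 4**2 + 6*4) + 225) = 0*((2 + 16 + 24) + 225) = 0*(42 + 225) = 0*267 = 0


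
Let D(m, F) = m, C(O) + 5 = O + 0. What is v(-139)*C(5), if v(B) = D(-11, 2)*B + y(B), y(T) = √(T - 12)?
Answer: 0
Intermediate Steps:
C(O) = -5 + O (C(O) = -5 + (O + 0) = -5 + O)
y(T) = √(-12 + T)
v(B) = √(-12 + B) - 11*B (v(B) = -11*B + √(-12 + B) = √(-12 + B) - 11*B)
v(-139)*C(5) = (√(-12 - 139) - 11*(-139))*(-5 + 5) = (√(-151) + 1529)*0 = (I*√151 + 1529)*0 = (1529 + I*√151)*0 = 0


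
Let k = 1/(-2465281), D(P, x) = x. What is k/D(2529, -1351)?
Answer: 1/3330594631 ≈ 3.0025e-10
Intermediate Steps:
k = -1/2465281 ≈ -4.0563e-7
k/D(2529, -1351) = -1/2465281/(-1351) = -1/2465281*(-1/1351) = 1/3330594631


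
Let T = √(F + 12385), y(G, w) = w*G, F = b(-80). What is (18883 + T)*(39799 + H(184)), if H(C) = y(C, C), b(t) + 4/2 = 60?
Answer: 1390827365 + 73655*√12443 ≈ 1.3990e+9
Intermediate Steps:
b(t) = 58 (b(t) = -2 + 60 = 58)
F = 58
y(G, w) = G*w
H(C) = C² (H(C) = C*C = C²)
T = √12443 (T = √(58 + 12385) = √12443 ≈ 111.55)
(18883 + T)*(39799 + H(184)) = (18883 + √12443)*(39799 + 184²) = (18883 + √12443)*(39799 + 33856) = (18883 + √12443)*73655 = 1390827365 + 73655*√12443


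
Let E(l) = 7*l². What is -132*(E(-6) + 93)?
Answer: -45540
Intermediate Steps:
-132*(E(-6) + 93) = -132*(7*(-6)² + 93) = -132*(7*36 + 93) = -132*(252 + 93) = -132*345 = -45540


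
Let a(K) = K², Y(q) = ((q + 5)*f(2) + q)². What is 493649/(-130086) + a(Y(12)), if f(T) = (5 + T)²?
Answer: 66321966607010101/130086 ≈ 5.0983e+11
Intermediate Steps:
Y(q) = (245 + 50*q)² (Y(q) = ((q + 5)*(5 + 2)² + q)² = ((5 + q)*7² + q)² = ((5 + q)*49 + q)² = ((245 + 49*q) + q)² = (245 + 50*q)²)
493649/(-130086) + a(Y(12)) = 493649/(-130086) + (25*(49 + 10*12)²)² = 493649*(-1/130086) + (25*(49 + 120)²)² = -493649/130086 + (25*169²)² = -493649/130086 + (25*28561)² = -493649/130086 + 714025² = -493649/130086 + 509831700625 = 66321966607010101/130086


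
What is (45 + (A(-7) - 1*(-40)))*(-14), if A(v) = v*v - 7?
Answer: -1778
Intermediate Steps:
A(v) = -7 + v² (A(v) = v² - 7 = -7 + v²)
(45 + (A(-7) - 1*(-40)))*(-14) = (45 + ((-7 + (-7)²) - 1*(-40)))*(-14) = (45 + ((-7 + 49) + 40))*(-14) = (45 + (42 + 40))*(-14) = (45 + 82)*(-14) = 127*(-14) = -1778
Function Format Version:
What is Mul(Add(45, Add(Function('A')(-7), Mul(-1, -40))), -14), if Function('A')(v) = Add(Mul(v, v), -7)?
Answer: -1778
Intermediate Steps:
Function('A')(v) = Add(-7, Pow(v, 2)) (Function('A')(v) = Add(Pow(v, 2), -7) = Add(-7, Pow(v, 2)))
Mul(Add(45, Add(Function('A')(-7), Mul(-1, -40))), -14) = Mul(Add(45, Add(Add(-7, Pow(-7, 2)), Mul(-1, -40))), -14) = Mul(Add(45, Add(Add(-7, 49), 40)), -14) = Mul(Add(45, Add(42, 40)), -14) = Mul(Add(45, 82), -14) = Mul(127, -14) = -1778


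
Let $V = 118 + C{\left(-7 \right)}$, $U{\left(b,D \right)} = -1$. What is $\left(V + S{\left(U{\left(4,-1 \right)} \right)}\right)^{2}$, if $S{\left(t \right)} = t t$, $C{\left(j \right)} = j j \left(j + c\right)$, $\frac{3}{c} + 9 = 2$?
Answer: $60025$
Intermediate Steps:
$c = - \frac{3}{7}$ ($c = \frac{3}{-9 + 2} = \frac{3}{-7} = 3 \left(- \frac{1}{7}\right) = - \frac{3}{7} \approx -0.42857$)
$C{\left(j \right)} = j^{2} \left(- \frac{3}{7} + j\right)$ ($C{\left(j \right)} = j j \left(j - \frac{3}{7}\right) = j^{2} \left(- \frac{3}{7} + j\right)$)
$S{\left(t \right)} = t^{2}$
$V = -246$ ($V = 118 + \left(-7\right)^{2} \left(- \frac{3}{7} - 7\right) = 118 + 49 \left(- \frac{52}{7}\right) = 118 - 364 = -246$)
$\left(V + S{\left(U{\left(4,-1 \right)} \right)}\right)^{2} = \left(-246 + \left(-1\right)^{2}\right)^{2} = \left(-246 + 1\right)^{2} = \left(-245\right)^{2} = 60025$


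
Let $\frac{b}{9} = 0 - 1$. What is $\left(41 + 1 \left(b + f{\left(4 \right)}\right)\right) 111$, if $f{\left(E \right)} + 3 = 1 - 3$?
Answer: $2997$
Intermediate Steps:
$b = -9$ ($b = 9 \left(0 - 1\right) = 9 \left(-1\right) = -9$)
$f{\left(E \right)} = -5$ ($f{\left(E \right)} = -3 + \left(1 - 3\right) = -3 - 2 = -5$)
$\left(41 + 1 \left(b + f{\left(4 \right)}\right)\right) 111 = \left(41 + 1 \left(-9 - 5\right)\right) 111 = \left(41 + 1 \left(-14\right)\right) 111 = \left(41 - 14\right) 111 = 27 \cdot 111 = 2997$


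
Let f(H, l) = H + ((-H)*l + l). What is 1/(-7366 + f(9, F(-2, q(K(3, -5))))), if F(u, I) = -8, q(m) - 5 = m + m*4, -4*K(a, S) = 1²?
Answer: -1/7293 ≈ -0.00013712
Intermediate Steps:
K(a, S) = -¼ (K(a, S) = -¼*1² = -¼*1 = -¼)
q(m) = 5 + 5*m (q(m) = 5 + (m + m*4) = 5 + (m + 4*m) = 5 + 5*m)
f(H, l) = H + l - H*l (f(H, l) = H + (-H*l + l) = H + (l - H*l) = H + l - H*l)
1/(-7366 + f(9, F(-2, q(K(3, -5))))) = 1/(-7366 + (9 - 8 - 1*9*(-8))) = 1/(-7366 + (9 - 8 + 72)) = 1/(-7366 + 73) = 1/(-7293) = -1/7293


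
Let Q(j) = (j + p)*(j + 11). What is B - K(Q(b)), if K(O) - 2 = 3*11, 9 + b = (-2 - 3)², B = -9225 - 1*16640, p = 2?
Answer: -25900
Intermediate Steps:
B = -25865 (B = -9225 - 16640 = -25865)
b = 16 (b = -9 + (-2 - 3)² = -9 + (-5)² = -9 + 25 = 16)
Q(j) = (2 + j)*(11 + j) (Q(j) = (j + 2)*(j + 11) = (2 + j)*(11 + j))
K(O) = 35 (K(O) = 2 + 3*11 = 2 + 33 = 35)
B - K(Q(b)) = -25865 - 1*35 = -25865 - 35 = -25900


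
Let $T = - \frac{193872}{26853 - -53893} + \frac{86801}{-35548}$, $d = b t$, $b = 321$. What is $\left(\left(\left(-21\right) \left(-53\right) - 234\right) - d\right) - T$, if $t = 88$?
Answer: $- \frac{39272474810375}{1435179404} \approx -27364.0$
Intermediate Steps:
$d = 28248$ ($d = 321 \cdot 88 = 28248$)
$T = - \frac{6950297701}{1435179404}$ ($T = - \frac{193872}{26853 + 53893} + 86801 \left(- \frac{1}{35548}\right) = - \frac{193872}{80746} - \frac{86801}{35548} = \left(-193872\right) \frac{1}{80746} - \frac{86801}{35548} = - \frac{96936}{40373} - \frac{86801}{35548} = - \frac{6950297701}{1435179404} \approx -4.8428$)
$\left(\left(\left(-21\right) \left(-53\right) - 234\right) - d\right) - T = \left(\left(\left(-21\right) \left(-53\right) - 234\right) - 28248\right) - - \frac{6950297701}{1435179404} = \left(\left(1113 - 234\right) - 28248\right) + \frac{6950297701}{1435179404} = \left(879 - 28248\right) + \frac{6950297701}{1435179404} = -27369 + \frac{6950297701}{1435179404} = - \frac{39272474810375}{1435179404}$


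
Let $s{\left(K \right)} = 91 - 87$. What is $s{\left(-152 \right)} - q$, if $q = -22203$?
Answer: $22207$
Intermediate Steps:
$s{\left(K \right)} = 4$ ($s{\left(K \right)} = 91 - 87 = 4$)
$s{\left(-152 \right)} - q = 4 - -22203 = 4 + 22203 = 22207$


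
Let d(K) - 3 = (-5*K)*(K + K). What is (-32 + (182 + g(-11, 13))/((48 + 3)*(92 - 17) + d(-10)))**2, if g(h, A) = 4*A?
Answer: 2036807161/1999396 ≈ 1018.7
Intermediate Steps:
d(K) = 3 - 10*K**2 (d(K) = 3 + (-5*K)*(K + K) = 3 + (-5*K)*(2*K) = 3 - 10*K**2)
(-32 + (182 + g(-11, 13))/((48 + 3)*(92 - 17) + d(-10)))**2 = (-32 + (182 + 4*13)/((48 + 3)*(92 - 17) + (3 - 10*(-10)**2)))**2 = (-32 + (182 + 52)/(51*75 + (3 - 10*100)))**2 = (-32 + 234/(3825 + (3 - 1000)))**2 = (-32 + 234/(3825 - 997))**2 = (-32 + 234/2828)**2 = (-32 + 234*(1/2828))**2 = (-32 + 117/1414)**2 = (-45131/1414)**2 = 2036807161/1999396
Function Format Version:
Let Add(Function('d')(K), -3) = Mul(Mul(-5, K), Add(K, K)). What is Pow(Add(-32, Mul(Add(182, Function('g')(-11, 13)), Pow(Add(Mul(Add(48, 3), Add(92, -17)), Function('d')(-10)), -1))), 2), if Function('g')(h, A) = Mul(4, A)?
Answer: Rational(2036807161, 1999396) ≈ 1018.7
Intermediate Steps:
Function('d')(K) = Add(3, Mul(-10, Pow(K, 2))) (Function('d')(K) = Add(3, Mul(Mul(-5, K), Add(K, K))) = Add(3, Mul(Mul(-5, K), Mul(2, K))) = Add(3, Mul(-10, Pow(K, 2))))
Pow(Add(-32, Mul(Add(182, Function('g')(-11, 13)), Pow(Add(Mul(Add(48, 3), Add(92, -17)), Function('d')(-10)), -1))), 2) = Pow(Add(-32, Mul(Add(182, Mul(4, 13)), Pow(Add(Mul(Add(48, 3), Add(92, -17)), Add(3, Mul(-10, Pow(-10, 2)))), -1))), 2) = Pow(Add(-32, Mul(Add(182, 52), Pow(Add(Mul(51, 75), Add(3, Mul(-10, 100))), -1))), 2) = Pow(Add(-32, Mul(234, Pow(Add(3825, Add(3, -1000)), -1))), 2) = Pow(Add(-32, Mul(234, Pow(Add(3825, -997), -1))), 2) = Pow(Add(-32, Mul(234, Pow(2828, -1))), 2) = Pow(Add(-32, Mul(234, Rational(1, 2828))), 2) = Pow(Add(-32, Rational(117, 1414)), 2) = Pow(Rational(-45131, 1414), 2) = Rational(2036807161, 1999396)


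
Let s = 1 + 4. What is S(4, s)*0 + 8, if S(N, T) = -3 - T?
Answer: 8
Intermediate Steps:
s = 5
S(4, s)*0 + 8 = (-3 - 1*5)*0 + 8 = (-3 - 5)*0 + 8 = -8*0 + 8 = 0 + 8 = 8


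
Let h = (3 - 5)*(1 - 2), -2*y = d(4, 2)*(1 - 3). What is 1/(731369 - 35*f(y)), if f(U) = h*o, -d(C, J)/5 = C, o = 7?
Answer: 1/730879 ≈ 1.3682e-6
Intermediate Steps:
d(C, J) = -5*C
y = -20 (y = -(-5*4)*(1 - 3)/2 = -(-10)*(-2) = -½*40 = -20)
h = 2 (h = -2*(-1) = 2)
f(U) = 14 (f(U) = 2*7 = 14)
1/(731369 - 35*f(y)) = 1/(731369 - 35*14) = 1/(731369 - 490) = 1/730879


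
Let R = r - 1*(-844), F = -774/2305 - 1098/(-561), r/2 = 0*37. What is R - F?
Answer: 363094648/431035 ≈ 842.38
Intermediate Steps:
r = 0 (r = 2*(0*37) = 2*0 = 0)
F = 698892/431035 (F = -774*1/2305 - 1098*(-1/561) = -774/2305 + 366/187 = 698892/431035 ≈ 1.6214)
R = 844 (R = 0 - 1*(-844) = 0 + 844 = 844)
R - F = 844 - 1*698892/431035 = 844 - 698892/431035 = 363094648/431035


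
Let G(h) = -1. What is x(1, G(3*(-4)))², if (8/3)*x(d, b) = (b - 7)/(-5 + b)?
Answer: ¼ ≈ 0.25000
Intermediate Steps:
x(d, b) = 3*(-7 + b)/(8*(-5 + b)) (x(d, b) = 3*((b - 7)/(-5 + b))/8 = 3*((-7 + b)/(-5 + b))/8 = 3*(-7 + b)/(8*(-5 + b)))
x(1, G(3*(-4)))² = (3*(-7 - 1)/(8*(-5 - 1)))² = ((3/8)*(-8)/(-6))² = ((3/8)*(-⅙)*(-8))² = (½)² = ¼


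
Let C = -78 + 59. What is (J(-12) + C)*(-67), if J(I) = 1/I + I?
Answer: 24991/12 ≈ 2082.6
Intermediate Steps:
C = -19
J(I) = I + 1/I
(J(-12) + C)*(-67) = ((-12 + 1/(-12)) - 19)*(-67) = ((-12 - 1/12) - 19)*(-67) = (-145/12 - 19)*(-67) = -373/12*(-67) = 24991/12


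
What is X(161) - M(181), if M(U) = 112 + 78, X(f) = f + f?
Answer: 132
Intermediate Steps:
X(f) = 2*f
M(U) = 190
X(161) - M(181) = 2*161 - 1*190 = 322 - 190 = 132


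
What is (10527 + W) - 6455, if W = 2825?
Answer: 6897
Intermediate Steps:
(10527 + W) - 6455 = (10527 + 2825) - 6455 = 13352 - 6455 = 6897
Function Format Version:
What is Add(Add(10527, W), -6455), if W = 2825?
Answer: 6897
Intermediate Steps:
Add(Add(10527, W), -6455) = Add(Add(10527, 2825), -6455) = Add(13352, -6455) = 6897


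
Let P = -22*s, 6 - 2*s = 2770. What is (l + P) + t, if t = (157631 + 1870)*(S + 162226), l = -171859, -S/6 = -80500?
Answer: 102914050771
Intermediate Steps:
s = -1382 (s = 3 - 1/2*2770 = 3 - 1385 = -1382)
S = 483000 (S = -6*(-80500) = 483000)
t = 102914192226 (t = (157631 + 1870)*(483000 + 162226) = 159501*645226 = 102914192226)
P = 30404 (P = -22*(-1382) = 30404)
(l + P) + t = (-171859 + 30404) + 102914192226 = -141455 + 102914192226 = 102914050771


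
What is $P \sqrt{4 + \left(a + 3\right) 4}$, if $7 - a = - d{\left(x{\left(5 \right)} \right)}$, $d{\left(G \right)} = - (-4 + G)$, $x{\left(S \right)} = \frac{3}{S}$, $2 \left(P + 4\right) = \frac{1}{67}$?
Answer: $- \frac{642 \sqrt{10}}{67} \approx -30.301$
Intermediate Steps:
$P = - \frac{535}{134}$ ($P = -4 + \frac{1}{2 \cdot 67} = -4 + \frac{1}{2} \cdot \frac{1}{67} = -4 + \frac{1}{134} = - \frac{535}{134} \approx -3.9925$)
$d{\left(G \right)} = 4 - G$
$a = \frac{52}{5}$ ($a = 7 - - (4 - \frac{3}{5}) = 7 - \left(-1\right) \frac{17}{5} = 7 - - \frac{17}{5} = 7 + \frac{17}{5} = \frac{52}{5} \approx 10.4$)
$P \sqrt{4 + \left(a + 3\right) 4} = - \frac{535 \sqrt{4 + \left(\frac{52}{5} + 3\right) 4}}{134} = - \frac{535 \sqrt{4 + \frac{67}{5} \cdot 4}}{134} = - \frac{535 \sqrt{4 + \frac{268}{5}}}{134} = - \frac{535 \sqrt{\frac{288}{5}}}{134} = - \frac{535 \frac{12 \sqrt{10}}{5}}{134} = - \frac{642 \sqrt{10}}{67}$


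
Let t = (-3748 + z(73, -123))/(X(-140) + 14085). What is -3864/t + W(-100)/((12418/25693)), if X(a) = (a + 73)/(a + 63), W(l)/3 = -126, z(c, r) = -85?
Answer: 501803128995/37398581 ≈ 13418.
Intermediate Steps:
W(l) = -378 (W(l) = 3*(-126) = -378)
X(a) = (73 + a)/(63 + a)
t = -295141/1084612 (t = (-3748 - 85)/((73 - 140)/(63 - 140) + 14085) = -3833/(-67/(-77) + 14085) = -3833/(-1/77*(-67) + 14085) = -3833/(67/77 + 14085) = -3833/1084612/77 = -3833*77/1084612 = -295141/1084612 ≈ -0.27212)
-3864/t + W(-100)/((12418/25693)) = -3864/(-295141/1084612) - 378/(12418/25693) = -3864*(-1084612/295141) - 378/(12418*(1/25693)) = 598705824/42163 - 378/12418/25693 = 598705824/42163 - 378*25693/12418 = 598705824/42163 - 693711/887 = 501803128995/37398581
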